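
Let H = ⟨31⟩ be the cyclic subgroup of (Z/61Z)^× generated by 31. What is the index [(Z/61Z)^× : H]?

The order of 31 must divide φ(61) = 61 − 1 = 60 = 2^2 · 3 · 5.
Divisors of 60: 1, 2, 3, 4, 5, 6, 10, 12, 15, 20, 30, 60.
Evaluate successive powers at the divisors of 60:
31^1 ≡ 31 (mod 61)
31^2 ≡ 46 (mod 61)
31^3 ≡ 23 (mod 61)
31^4 ≡ 42 (mod 61)
31^5 ≡ 21 (mod 61)
31^6 ≡ 41 (mod 61)
31^10 ≡ 14 (mod 61)
31^12 ≡ 34 (mod 61)
31^15 ≡ 50 (mod 61)
31^20 ≡ 13 (mod 61)
31^30 ≡ 60 (mod 61)
31^60 ≡ 1 (mod 61) ✓
The order of 31 is 60, so the subgroup it generates has 60 elements.
The index is φ(61) / ord(31) = 60 / 60 = 1.

1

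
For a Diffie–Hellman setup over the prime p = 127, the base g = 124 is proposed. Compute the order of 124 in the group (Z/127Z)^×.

63

Since 124 ∈ (Z/127Z)^×, its order divides φ(127) = 127 − 1 = 126 = 2 · 3^2 · 7.
Divisors of 126: 1, 2, 3, 6, 7, 9, 14, 18, 21, 42, 63, 126.
Test each divisor d:
124^1 ≡ 124 (mod 127)
124^2 ≡ 9 (mod 127)
124^3 ≡ 100 (mod 127)
124^6 ≡ 94 (mod 127)
124^7 ≡ 99 (mod 127)
124^9 ≡ 2 (mod 127)
124^14 ≡ 22 (mod 127)
124^18 ≡ 4 (mod 127)
124^21 ≡ 19 (mod 127)
124^42 ≡ 107 (mod 127)
124^63 ≡ 1 (mod 127) ✓
Therefore the multiplicative order of 124 modulo 127 is 63.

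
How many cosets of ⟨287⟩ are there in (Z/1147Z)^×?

ord(287) | φ(1147) = φ(31·37) = (31−1)·(37−1) = 30·36 = 1080 = 2^3 · 3^3 · 5.
Divisors of 1080: 1, 2, 3, 4, 5, 6, 8, 9, 10, 12, 15, 18, 20, 24, 27, 30, 36, 40, 45, 54, 60, 72, 90, 108, 120, 135, 180, 216, 270, 360, 540, 1080.
Evaluate successive powers at the divisors of 1080:
287^1 ≡ 287
287^2 ≡ 932
287^3 ≡ 233
287^4 ≡ 345
287^5 ≡ 373
287^6 ≡ 380
287^8 ≡ 884
287^9 ≡ 221
287^10 ≡ 342
287^12 ≡ 1025
287^15 ≡ 249
287^18 ≡ 667
287^20 ≡ 1117
287^24 ≡ 1120
287^27 ≡ 591
287^30 ≡ 63
287^36 ≡ 1000
287^40 ≡ 900
287^45 ≡ 776
287^54 ≡ 593
287^60 ≡ 528
287^72 ≡ 963
287^90 ≡ 1
Thus |⟨287⟩| = ord(287) = 90.
[(Z/1147Z)^× : ⟨287⟩] = 1080/90 = 12.

12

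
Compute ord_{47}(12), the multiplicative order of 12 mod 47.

23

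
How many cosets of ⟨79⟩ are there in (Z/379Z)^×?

14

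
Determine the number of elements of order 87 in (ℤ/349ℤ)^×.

φ(349) = 349 − 1 = 348 = 2^2 · 3 · 29.
(Z/349Z)^× is cyclic (|G| = 348); a cyclic group of order m has exactly φ(d) elements of each order d | m, and none otherwise.
87 = 3 · 29 divides 348, and φ(87) = 56.

56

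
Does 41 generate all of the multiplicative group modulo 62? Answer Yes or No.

No

φ(62) = φ(2)·φ(31) = 1·30 = 30 = 2 · 3 · 5.
An element g generates (Z/62Z)^× iff g^(30/q) ≢ 1 (mod 62) for each prime q ∈ {2, 3, 5}.
41^15 ≡ 1 (mod 62)  [q = 2: ≡ 1 ✗]
41^10 ≡ 5 (mod 62)  [q = 3: ≢ 1 ✓]
41^6 ≡ 33 (mod 62)  [q = 5: ≢ 1 ✓]
Since 41^15 ≡ 1, the order of 41 divides 15 < 30, so 41 is not a primitive root.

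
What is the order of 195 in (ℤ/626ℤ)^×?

ord(195) | φ(626) = φ(2)·φ(313) = 1·312 = 312 = 2^3 · 3 · 13.
Divisors of 312: 1, 2, 3, 4, 6, 8, 12, 13, 24, 26, 39, 52, 78, 104, 156, 312.
Check 195^d mod 626 for each divisor in increasing order:
195^1 ≡ 195
195^2 ≡ 465
195^3 ≡ 531
195^4 ≡ 255
195^6 ≡ 261
195^8 ≡ 547
195^12 ≡ 513
195^13 ≡ 501
195^24 ≡ 249
195^26 ≡ 601
195^39 ≡ 621
195^52 ≡ 625
195^78 ≡ 25
195^104 ≡ 1
Therefore the multiplicative order of 195 modulo 626 is 104.

104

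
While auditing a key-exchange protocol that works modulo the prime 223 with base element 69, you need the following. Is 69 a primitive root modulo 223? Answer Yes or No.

φ(223) = 223 − 1 = 222 = 2 · 3 · 37.
An element g generates (Z/223Z)^× iff g^(222/q) ≢ 1 (mod 223) for each prime q ∈ {2, 3, 37}.
69^111 ≡ 1 (mod 223)  [q = 2: ≡ 1 ✗]
69^74 ≡ 39 (mod 223)  [q = 3: ≢ 1 ✓]
69^6 ≡ 8 (mod 223)  [q = 37: ≢ 1 ✓]
69^111 ≡ 1 shows ord(69) | 111, strictly less than φ(223); not a primitive root.

No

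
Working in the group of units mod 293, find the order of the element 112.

292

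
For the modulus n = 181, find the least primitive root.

2

φ(181) = 181 − 1 = 180 = 2^2 · 3^2 · 5.
g is a primitive root iff g^(180/q) ≢ 1 (mod 181) for each prime q ∈ {2, 3, 5}.
g = 2: 2^90 ≡ 180; 2^60 ≡ 48; 2^36 ≡ 59 — none is 1, so 2 is a primitive root.
The smallest primitive root modulo 181 is 2.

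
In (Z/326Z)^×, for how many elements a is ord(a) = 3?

2

φ(326) = φ(2)·φ(163) = 1·162 = 162 = 2 · 3^4.
In a cyclic group of order 162, there are φ(d) elements of order d for each divisor d of 162, and zero for non-divisors.
3 | 162, and φ(3) = 3 − 1 = 2.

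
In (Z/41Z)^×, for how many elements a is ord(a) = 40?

16

φ(41) = 41 − 1 = 40 = 2^3 · 5.
Since (Z/41Z)^× is cyclic of order 40, the number of elements of order d is φ(d) when d | 40 and 0 otherwise.
40 = 2^3 · 5 divides 40, and φ(40) = 16.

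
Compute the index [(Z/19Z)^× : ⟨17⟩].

The order of 17 must divide φ(19) = 19 − 1 = 18 = 2 · 3^2.
Divisors of 18: 1, 2, 3, 6, 9, 18.
Check 17^d mod 19 for each divisor in increasing order:
17^1 ≡ 17 (mod 19)
17^2 ≡ 4 (mod 19)
17^3 ≡ 11 (mod 19)
17^6 ≡ 7 (mod 19)
17^9 ≡ 1 (mod 19) ✓
So ord_19(17) = 9, hence |⟨17⟩| = 9.
Index = |(Z/19Z)^×| / |⟨17⟩| = 18 / 9 = 2.

2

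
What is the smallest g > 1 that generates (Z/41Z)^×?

φ(41) = 41 − 1 = 40 = 2^3 · 5.
g is a primitive root iff g^(40/q) ≢ 1 (mod 41) for each prime q ∈ {2, 5}.
g = 2: 2^20 ≡ 1 — hits 1, so not a primitive root.
g = 3: 3^20 ≡ 40; 3^8 ≡ 1 — hits 1, so not a primitive root.
g = 4: 4^20 ≡ 1 — hits 1, so not a primitive root.
g = 5: 5^20 ≡ 1 — hits 1, so not a primitive root.
g = 6: 6^20 ≡ 40; 6^8 ≡ 10 — none is 1, so 6 is a primitive root.
So 6 is the smallest generator of (Z/41Z)^×.

6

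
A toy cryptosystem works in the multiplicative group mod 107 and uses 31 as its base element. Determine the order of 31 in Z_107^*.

106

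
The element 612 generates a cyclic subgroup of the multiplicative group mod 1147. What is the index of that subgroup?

ord(612) | φ(1147) = φ(31·37) = (31−1)·(37−1) = 30·36 = 1080 = 2^3 · 3^3 · 5.
Divisors of 1080: 1, 2, 3, 4, 5, 6, 8, 9, 10, 12, 15, 18, 20, 24, 27, 30, 36, 40, 45, 54, 60, 72, 90, 108, 120, 135, 180, 216, 270, 360, 540, 1080.
Compute 612^d (mod 1147) for the divisors d until we hit 1:
612^1 ≡ 612 (mod 1147)
612^2 ≡ 622 (mod 1147)
612^3 ≡ 1007 (mod 1147)
612^4 ≡ 345 (mod 1147)
612^5 ≡ 92 (mod 1147)
612^6 ≡ 101 (mod 1147)
612^8 ≡ 884 (mod 1147)
612^9 ≡ 771 (mod 1147)
612^10 ≡ 435 (mod 1147)
612^12 ≡ 1025 (mod 1147)
612^15 ≡ 1022 (mod 1147)
612^18 ≡ 295 (mod 1147)
612^20 ≡ 1117 (mod 1147)
612^24 ≡ 1120 (mod 1147)
612^27 ≡ 339 (mod 1147)
612^30 ≡ 714 (mod 1147)
612^36 ≡ 1000 (mod 1147)
612^40 ≡ 900 (mod 1147)
612^45 ≡ 216 (mod 1147)
612^54 ≡ 221 (mod 1147)
612^60 ≡ 528 (mod 1147)
612^72 ≡ 963 (mod 1147)
612^90 ≡ 776 (mod 1147)
612^108 ≡ 667 (mod 1147)
612^120 ≡ 63 (mod 1147)
612^135 ≡ 154 (mod 1147)
612^180 ≡ 1 (mod 1147) ✓
The order of 612 is 180, so the subgroup it generates has 180 elements.
Index = |(Z/1147Z)^×| / |⟨612⟩| = 1080 / 180 = 6.

6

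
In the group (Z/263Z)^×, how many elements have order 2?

φ(263) = 263 − 1 = 262 = 2 · 131.
Since (Z/263Z)^× is cyclic of order 262, the number of elements of order d is φ(d) when d | 262 and 0 otherwise.
2 | 262, and φ(2) = 2 − 1 = 1.

1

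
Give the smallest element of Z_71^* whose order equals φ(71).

7

φ(71) = 71 − 1 = 70 = 2 · 5 · 7.
g is a primitive root iff g^(70/q) ≢ 1 (mod 71) for each prime q ∈ {2, 5, 7}.
g = 2: 2^35 ≡ 1 — hits 1, so not a primitive root.
g = 3: 3^35 ≡ 1 — hits 1, so not a primitive root.
g = 4: 4^35 ≡ 1 — hits 1, so not a primitive root.
g = 5: 5^35 ≡ 1 — hits 1, so not a primitive root.
g = 6: 6^35 ≡ 1 — hits 1, so not a primitive root.
g = 7: 7^35 ≡ 70; 7^14 ≡ 54; 7^10 ≡ 45 — none is 1, so 7 is a primitive root.
The smallest primitive root modulo 71 is 7.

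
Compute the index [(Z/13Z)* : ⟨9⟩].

4

Since 9 ∈ (Z/13Z)^×, its order divides φ(13) = 13 − 1 = 12 = 2^2 · 3.
Divisors of 12: 1, 2, 3, 4, 6, 12.
Evaluate successive powers at the divisors of 12:
9^1 ≡ 9 (mod 13)
9^2 ≡ 3 (mod 13)
9^3 ≡ 1 (mod 13) ✓
Thus |⟨9⟩| = ord(9) = 3.
[(Z/13Z)^× : ⟨9⟩] = 12/3 = 4.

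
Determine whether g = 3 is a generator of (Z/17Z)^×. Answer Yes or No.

Yes

φ(17) = 17 − 1 = 16 = 2^4.
Test 3^(16/q) mod 17 for each prime factor q of 16:
3^8 ≡ 16 (mod 17)  [q = 2: ≢ 1 ✓]
All checks pass, so 3 has order 16 and is a primitive root modulo 17.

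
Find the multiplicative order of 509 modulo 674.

24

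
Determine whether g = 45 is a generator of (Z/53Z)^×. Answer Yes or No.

φ(53) = 53 − 1 = 52 = 2^2 · 13.
Test 45^(52/q) mod 53 for each prime factor q of 52:
45^26 ≡ 52 (mod 53)  [q = 2: ≢ 1 ✓]
45^4 ≡ 15 (mod 53)  [q = 13: ≢ 1 ✓]
None equal 1, so ord_53(45) = 52: 45 is a primitive root.

Yes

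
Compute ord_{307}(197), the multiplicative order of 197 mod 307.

Since 197 ∈ (Z/307Z)^×, its order divides φ(307) = 307 − 1 = 306 = 2 · 3^2 · 17.
Divisors of 306: 1, 2, 3, 6, 9, 17, 18, 34, 51, 102, 153, 306.
Compute 197^d (mod 307) for the divisors d until we hit 1:
197^1 ≡ 197
197^2 ≡ 127
197^3 ≡ 152
197^6 ≡ 79
197^9 ≡ 35
197^17 ≡ 254
197^18 ≡ 304
197^34 ≡ 46
197^51 ≡ 18
197^102 ≡ 17
197^153 ≡ 306
197^306 ≡ 1
The smallest such exponent is 306, so the order of 197 is 306.

306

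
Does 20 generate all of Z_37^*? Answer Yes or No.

Yes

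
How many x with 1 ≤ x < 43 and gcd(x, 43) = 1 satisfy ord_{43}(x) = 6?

2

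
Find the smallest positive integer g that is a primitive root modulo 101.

2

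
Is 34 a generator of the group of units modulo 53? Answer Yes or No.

φ(53) = 53 − 1 = 52 = 2^2 · 13.
Test 34^(52/q) mod 53 for each prime factor q of 52:
34^26 ≡ 52 (mod 53)  [q = 2: ≢ 1 ✓]
34^4 ≡ 47 (mod 53)  [q = 13: ≢ 1 ✓]
None equal 1, so ord_53(34) = 52: 34 is a primitive root.

Yes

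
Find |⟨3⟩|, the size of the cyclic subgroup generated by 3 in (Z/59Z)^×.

By Lagrange's theorem, ord_59(3) divides φ(59) = 59 − 1 = 58 = 2 · 29.
Divisors of 58: 1, 2, 29, 58.
Check 3^d mod 59 for each divisor in increasing order:
3^1 ≡ 3 (mod 59)
3^2 ≡ 9 (mod 59)
3^29 ≡ 1 (mod 59) ✓
Hence ord(3) = 29.

29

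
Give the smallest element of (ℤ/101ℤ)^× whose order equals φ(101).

2

φ(101) = 101 − 1 = 100 = 2^2 · 5^2.
g is a primitive root iff g^(100/q) ≢ 1 (mod 101) for each prime q ∈ {2, 5}.
g = 2: 2^50 ≡ 100; 2^20 ≡ 95 — none is 1, so 2 is a primitive root.
Hence the least primitive root of 101 is 2.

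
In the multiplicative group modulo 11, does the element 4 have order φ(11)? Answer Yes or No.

No

φ(11) = 11 − 1 = 10 = 2 · 5.
An element g generates (Z/11Z)^× iff g^(10/q) ≢ 1 (mod 11) for each prime q ∈ {2, 5}.
4^5 ≡ 1 (mod 11)  [q = 2: ≡ 1 ✗]
4^2 ≡ 5 (mod 11)  [q = 5: ≢ 1 ✓]
4^5 ≡ 1 shows ord(4) | 5, strictly less than φ(11); not a primitive root.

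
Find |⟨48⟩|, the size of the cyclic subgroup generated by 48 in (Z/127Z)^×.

By Lagrange's theorem, ord_127(48) divides φ(127) = 127 − 1 = 126 = 2 · 3^2 · 7.
Divisors of 126: 1, 2, 3, 6, 7, 9, 14, 18, 21, 42, 63, 126.
Compute 48^d (mod 127) for the divisors d until we hit 1:
48^1 ≡ 48 (mod 127)
48^2 ≡ 18 (mod 127)
48^3 ≡ 102 (mod 127)
48^6 ≡ 117 (mod 127)
48^7 ≡ 28 (mod 127)
48^9 ≡ 123 (mod 127)
48^14 ≡ 22 (mod 127)
48^18 ≡ 16 (mod 127)
48^21 ≡ 108 (mod 127)
48^42 ≡ 107 (mod 127)
48^63 ≡ 126 (mod 127)
48^126 ≡ 1 (mod 127) ✓
Therefore the multiplicative order of 48 modulo 127 is 126.

126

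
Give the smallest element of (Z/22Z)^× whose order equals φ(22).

7

φ(22) = φ(2)·φ(11) = 1·10 = 10 = 2 · 5.
Test candidates g = 2, 3, … against the prime factors q ∈ {2, 5} of φ(22): g is a generator iff g^(10/q) ≢ 1 for every such q.
g = 2: gcd(2, 22) = 2 > 1, not a unit — skip.
g = 3: 3^5 ≡ 1 — hits 1, so not a primitive root.
g = 4: gcd(4, 22) = 2 > 1, not a unit — skip.
g = 5: 5^5 ≡ 1 — hits 1, so not a primitive root.
g = 6: gcd(6, 22) = 2 > 1, not a unit — skip.
g = 7: 7^5 ≡ 21; 7^2 ≡ 5 — none is 1, so 7 is a primitive root.
So 7 is the smallest generator of (Z/22Z)^×.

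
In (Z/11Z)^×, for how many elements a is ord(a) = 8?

0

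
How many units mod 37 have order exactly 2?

φ(37) = 37 − 1 = 36 = 2^2 · 3^2.
Since (Z/37Z)^× is cyclic of order 36, the number of elements of order d is φ(d) when d | 36 and 0 otherwise.
2 | 36, and φ(2) = 2 − 1 = 1.

1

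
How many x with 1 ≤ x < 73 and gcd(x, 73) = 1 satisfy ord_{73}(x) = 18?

6

φ(73) = 73 − 1 = 72 = 2^3 · 3^2.
(Z/73Z)^× is cyclic (|G| = 72); a cyclic group of order m has exactly φ(d) elements of each order d | m, and none otherwise.
18 = 2 · 3^2 divides 72, and φ(18) = 6.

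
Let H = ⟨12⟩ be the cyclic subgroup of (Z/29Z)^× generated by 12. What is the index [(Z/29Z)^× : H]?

7

Since 12 ∈ (Z/29Z)^×, its order divides φ(29) = 29 − 1 = 28 = 2^2 · 7.
Divisors of 28: 1, 2, 4, 7, 14, 28.
Check 12^d mod 29 for each divisor in increasing order:
12^1 ≡ 12 (mod 29)
12^2 ≡ 28 (mod 29)
12^4 ≡ 1 (mod 29) ✓
So ord_29(12) = 4, hence |⟨12⟩| = 4.
The index is φ(29) / ord(12) = 28 / 4 = 7.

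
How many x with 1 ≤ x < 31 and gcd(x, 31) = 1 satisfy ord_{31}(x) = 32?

0

φ(31) = 31 − 1 = 30 = 2 · 3 · 5.
Since (Z/31Z)^× is cyclic of order 30, the number of elements of order d is φ(d) when d | 30 and 0 otherwise.
Here 30 is not a multiple of 32, so there are no elements of order 32.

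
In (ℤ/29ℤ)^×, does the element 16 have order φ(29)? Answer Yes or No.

φ(29) = 29 − 1 = 28 = 2^2 · 7.
16 is a primitive root mod 29 iff 16^(φ(29)/q) ≢ 1 for every prime q | φ(29), i.e. q ∈ {2, 7}.
16^14 ≡ 1 (mod 29)  [q = 2: ≡ 1 ✗]
16^4 ≡ 25 (mod 29)  [q = 7: ≢ 1 ✓]
Since 16^14 ≡ 1, the order of 16 divides 14 < 28, so 16 is not a primitive root.

No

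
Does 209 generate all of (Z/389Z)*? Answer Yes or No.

φ(389) = 389 − 1 = 388 = 2^2 · 97.
Test 209^(388/q) mod 389 for each prime factor q of 388:
209^194 ≡ 1 (mod 389)  [q = 2: ≡ 1 ✗]
209^4 ≡ 321 (mod 389)  [q = 97: ≢ 1 ✓]
The check at q = 2 fails, so 209 generates a proper subgroup.

No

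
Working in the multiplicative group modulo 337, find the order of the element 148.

4

Since 148 ∈ (Z/337Z)^×, its order divides φ(337) = 337 − 1 = 336 = 2^4 · 3 · 7.
Divisors of 336: 1, 2, 3, 4, 6, 7, 8, 12, 14, 16, 21, 24, 28, 42, 48, 56, 84, 112, 168, 336.
Compute 148^d (mod 337) for the divisors d until we hit 1:
148^1 ≡ 148 (mod 337)
148^2 ≡ 336 (mod 337)
148^3 ≡ 189 (mod 337)
148^4 ≡ 1 (mod 337) ✓
The smallest such exponent is 4, so the order of 148 is 4.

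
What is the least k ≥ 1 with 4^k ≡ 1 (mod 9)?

Since 4 ∈ (Z/9Z)^×, its order divides φ(9) = φ(3^2) = 3·(3−1) = 6 = 2 · 3.
Divisors of 6: 1, 2, 3, 6.
Evaluate successive powers at the divisors of 6:
4^1 ≡ 4 (mod 9)
4^2 ≡ 7 (mod 9)
4^3 ≡ 1 (mod 9) ✓
Therefore the multiplicative order of 4 modulo 9 is 3.

3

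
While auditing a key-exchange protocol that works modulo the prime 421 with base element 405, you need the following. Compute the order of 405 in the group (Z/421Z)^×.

210

The order of 405 must divide φ(421) = 421 − 1 = 420 = 2^2 · 3 · 5 · 7.
Divisors of 420: 1, 2, 3, 4, 5, 6, 7, 10, 12, 14, 15, 20, 21, 28, 30, 35, 42, 60, 70, 84, 105, 140, 210, 420.
Check 405^d mod 421 for each divisor in increasing order:
405^1 ≡ 405
405^2 ≡ 256
405^3 ≡ 114
405^4 ≡ 281
405^5 ≡ 135
405^6 ≡ 366
405^7 ≡ 38
405^10 ≡ 122
405^12 ≡ 78
405^14 ≡ 181
405^15 ≡ 51
405^20 ≡ 149
405^21 ≡ 142
405^28 ≡ 344
405^30 ≡ 75
405^35 ≡ 21
405^42 ≡ 377
405^60 ≡ 152
405^70 ≡ 20
405^84 ≡ 252
405^105 ≡ 420
405^140 ≡ 400
405^210 ≡ 1
The smallest such exponent is 210, so the order of 405 is 210.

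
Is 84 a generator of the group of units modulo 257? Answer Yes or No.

φ(257) = 257 − 1 = 256 = 2^8.
It suffices to check that the order of 84 is not a proper divisor of 256: compute 84^(256/q) for q ∈ {2}.
84^128 ≡ 1 (mod 257)  [q = 2: ≡ 1 ✗]
The check at q = 2 fails, so 84 generates a proper subgroup.

No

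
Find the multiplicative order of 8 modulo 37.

Since 8 ∈ (Z/37Z)^×, its order divides φ(37) = 37 − 1 = 36 = 2^2 · 3^2.
Divisors of 36: 1, 2, 3, 4, 6, 9, 12, 18, 36.
Test each divisor d:
8^1 ≡ 8 (mod 37)
8^2 ≡ 27 (mod 37)
8^3 ≡ 31 (mod 37)
8^4 ≡ 26 (mod 37)
8^6 ≡ 36 (mod 37)
8^9 ≡ 6 (mod 37)
8^12 ≡ 1 (mod 37) ✓
So ord_37(8) = 12.

12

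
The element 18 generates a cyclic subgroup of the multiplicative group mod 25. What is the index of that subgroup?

5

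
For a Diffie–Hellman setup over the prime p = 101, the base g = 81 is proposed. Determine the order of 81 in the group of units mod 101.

The order of 81 must divide φ(101) = 101 − 1 = 100 = 2^2 · 5^2.
Divisors of 100: 1, 2, 4, 5, 10, 20, 25, 50, 100.
Test each divisor d:
81^1 ≡ 81
81^2 ≡ 97
81^4 ≡ 16
81^5 ≡ 84
81^10 ≡ 87
81^20 ≡ 95
81^25 ≡ 1
The smallest such exponent is 25, so the order of 81 is 25.

25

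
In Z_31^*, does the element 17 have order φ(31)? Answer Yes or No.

φ(31) = 31 − 1 = 30 = 2 · 3 · 5.
An element g generates (Z/31Z)^× iff g^(30/q) ≢ 1 (mod 31) for each prime q ∈ {2, 3, 5}.
17^15 ≡ 30 (mod 31)  [q = 2: ≢ 1 ✓]
17^10 ≡ 25 (mod 31)  [q = 3: ≢ 1 ✓]
17^6 ≡ 8 (mod 31)  [q = 5: ≢ 1 ✓]
Every test exponent gives a nontrivial residue, hence 17 generates the full group.

Yes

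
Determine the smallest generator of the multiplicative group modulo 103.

5

φ(103) = 103 − 1 = 102 = 2 · 3 · 17.
Test candidates g = 2, 3, … against the prime factors q ∈ {2, 3, 17} of φ(103): g is a generator iff g^(102/q) ≢ 1 for every such q.
g = 2: 2^51 ≡ 1 — hits 1, so not a primitive root.
g = 3: 3^51 ≡ 102; 3^34 ≡ 1 — hits 1, so not a primitive root.
g = 4: 4^51 ≡ 1 — hits 1, so not a primitive root.
g = 5: 5^51 ≡ 102; 5^34 ≡ 56; 5^6 ≡ 72 — none is 1, so 5 is a primitive root.
So 5 is the smallest generator of (Z/103Z)^×.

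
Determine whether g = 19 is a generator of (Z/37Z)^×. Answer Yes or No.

Yes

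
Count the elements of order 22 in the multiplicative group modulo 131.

0

φ(131) = 131 − 1 = 130 = 2 · 5 · 13.
Since (Z/131Z)^× is cyclic of order 130, the number of elements of order d is φ(d) when d | 130 and 0 otherwise.
Since 22 ∤ 130, the count is 0.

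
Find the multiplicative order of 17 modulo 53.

26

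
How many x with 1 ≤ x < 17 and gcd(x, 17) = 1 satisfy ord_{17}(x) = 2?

1

φ(17) = 17 − 1 = 16 = 2^4.
In a cyclic group of order 16, there are φ(d) elements of order d for each divisor d of 16, and zero for non-divisors.
2 | 16, and φ(2) = 2 − 1 = 1.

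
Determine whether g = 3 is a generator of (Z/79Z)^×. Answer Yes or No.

φ(79) = 79 − 1 = 78 = 2 · 3 · 13.
An element g generates (Z/79Z)^× iff g^(78/q) ≢ 1 (mod 79) for each prime q ∈ {2, 3, 13}.
3^39 ≡ 78 (mod 79)  [q = 2: ≢ 1 ✓]
3^26 ≡ 23 (mod 79)  [q = 3: ≢ 1 ✓]
3^6 ≡ 18 (mod 79)  [q = 13: ≢ 1 ✓]
None equal 1, so ord_79(3) = 78: 3 is a primitive root.

Yes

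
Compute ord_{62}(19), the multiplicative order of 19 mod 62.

15

By Lagrange's theorem, ord_62(19) divides φ(62) = φ(2)·φ(31) = 1·30 = 30 = 2 · 3 · 5.
Divisors of 30: 1, 2, 3, 5, 6, 10, 15, 30.
Compute 19^d (mod 62) for the divisors d until we hit 1:
19^1 ≡ 19
19^2 ≡ 51
19^3 ≡ 39
19^5 ≡ 5
19^6 ≡ 33
19^10 ≡ 25
19^15 ≡ 1
The smallest such exponent is 15, so the order of 19 is 15.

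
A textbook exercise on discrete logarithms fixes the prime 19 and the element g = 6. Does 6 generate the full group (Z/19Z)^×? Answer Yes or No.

No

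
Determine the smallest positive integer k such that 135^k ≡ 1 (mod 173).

43

ord(135) | φ(173) = 173 − 1 = 172 = 2^2 · 43.
Divisors of 172: 1, 2, 4, 43, 86, 172.
Test each divisor d:
135^1 ≡ 135 (mod 173)
135^2 ≡ 60 (mod 173)
135^4 ≡ 140 (mod 173)
135^43 ≡ 1 (mod 173) ✓
So ord_173(135) = 43.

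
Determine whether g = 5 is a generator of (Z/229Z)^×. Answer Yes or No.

φ(229) = 229 − 1 = 228 = 2^2 · 3 · 19.
Test 5^(228/q) mod 229 for each prime factor q of 228:
5^114 ≡ 1 (mod 229)  [q = 2: ≡ 1 ✗]
5^76 ≡ 94 (mod 229)  [q = 3: ≢ 1 ✓]
5^12 ≡ 61 (mod 229)  [q = 19: ≢ 1 ✓]
Since 5^114 ≡ 1, the order of 5 divides 114 < 228, so 5 is not a primitive root.

No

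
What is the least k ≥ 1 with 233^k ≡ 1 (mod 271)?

135

Since 233 ∈ (Z/271Z)^×, its order divides φ(271) = 271 − 1 = 270 = 2 · 3^3 · 5.
Divisors of 270: 1, 2, 3, 5, 6, 9, 10, 15, 18, 27, 30, 45, 54, 90, 135, 270.
Check 233^d mod 271 for each divisor in increasing order:
233^1 ≡ 233
233^2 ≡ 89
233^3 ≡ 141
233^5 ≡ 83
233^6 ≡ 98
233^9 ≡ 268
233^10 ≡ 114
233^15 ≡ 248
233^18 ≡ 9
233^27 ≡ 244
233^30 ≡ 258
233^45 ≡ 28
233^54 ≡ 187
233^90 ≡ 242
233^135 ≡ 1
So ord_271(233) = 135.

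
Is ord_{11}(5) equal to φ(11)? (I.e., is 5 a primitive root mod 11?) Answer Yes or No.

No

φ(11) = 11 − 1 = 10 = 2 · 5.
5 is a primitive root mod 11 iff 5^(φ(11)/q) ≢ 1 for every prime q | φ(11), i.e. q ∈ {2, 5}.
5^5 ≡ 1 (mod 11)  [q = 2: ≡ 1 ✗]
5^2 ≡ 3 (mod 11)  [q = 5: ≢ 1 ✓]
5^5 ≡ 1 shows ord(5) | 5, strictly less than φ(11); not a primitive root.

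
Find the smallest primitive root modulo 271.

6

φ(271) = 271 − 1 = 270 = 2 · 3^3 · 5.
Test candidates g = 2, 3, … against the prime factors q ∈ {2, 3, 5} of φ(271): g is a generator iff g^(270/q) ≢ 1 for every such q.
g = 2: 2^135 ≡ 1 — hits 1, so not a primitive root.
g = 3: 3^135 ≡ 270; 3^90 ≡ 1 — hits 1, so not a primitive root.
g = 4: 4^135 ≡ 1 — hits 1, so not a primitive root.
g = 5: 5^135 ≡ 1 — hits 1, so not a primitive root.
g = 6: 6^135 ≡ 270; 6^90 ≡ 242; 6^54 ≡ 10 — none is 1, so 6 is a primitive root.
So 6 is the smallest generator of (Z/271Z)^×.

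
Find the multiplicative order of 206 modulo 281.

280

Since 206 ∈ (Z/281Z)^×, its order divides φ(281) = 281 − 1 = 280 = 2^3 · 5 · 7.
Divisors of 280: 1, 2, 4, 5, 7, 8, 10, 14, 20, 28, 35, 40, 56, 70, 140, 280.
Compute 206^d (mod 281) for the divisors d until we hit 1:
206^1 ≡ 206 (mod 281)
206^2 ≡ 5 (mod 281)
206^4 ≡ 25 (mod 281)
206^5 ≡ 92 (mod 281)
206^7 ≡ 179 (mod 281)
206^8 ≡ 63 (mod 281)
206^10 ≡ 34 (mod 281)
206^14 ≡ 7 (mod 281)
206^20 ≡ 32 (mod 281)
206^28 ≡ 49 (mod 281)
206^35 ≡ 60 (mod 281)
206^40 ≡ 181 (mod 281)
206^56 ≡ 153 (mod 281)
206^70 ≡ 228 (mod 281)
206^140 ≡ 280 (mod 281)
206^280 ≡ 1 (mod 281) ✓
Therefore the multiplicative order of 206 modulo 281 is 280.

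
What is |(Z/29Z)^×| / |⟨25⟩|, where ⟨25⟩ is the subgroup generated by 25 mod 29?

Since 25 ∈ (Z/29Z)^×, its order divides φ(29) = 29 − 1 = 28 = 2^2 · 7.
Divisors of 28: 1, 2, 4, 7, 14, 28.
Compute 25^d (mod 29) for the divisors d until we hit 1:
25^1 ≡ 25
25^2 ≡ 16
25^4 ≡ 24
25^7 ≡ 1
Thus |⟨25⟩| = ord(25) = 7.
The index is φ(29) / ord(25) = 28 / 7 = 4.

4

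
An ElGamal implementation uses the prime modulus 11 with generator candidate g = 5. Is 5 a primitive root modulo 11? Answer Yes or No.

φ(11) = 11 − 1 = 10 = 2 · 5.
It suffices to check that the order of 5 is not a proper divisor of 10: compute 5^(10/q) for q ∈ {2, 5}.
5^5 ≡ 1 (mod 11)  [q = 2: ≡ 1 ✗]
5^2 ≡ 3 (mod 11)  [q = 5: ≢ 1 ✓]
Since 5^5 ≡ 1, the order of 5 divides 5 < 10, so 5 is not a primitive root.

No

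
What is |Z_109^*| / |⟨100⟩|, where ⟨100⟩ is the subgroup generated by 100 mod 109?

2

By Lagrange's theorem, ord_109(100) divides φ(109) = 109 − 1 = 108 = 2^2 · 3^3.
Divisors of 108: 1, 2, 3, 4, 6, 9, 12, 18, 27, 36, 54, 108.
Compute 100^d (mod 109) for the divisors d until we hit 1:
100^1 ≡ 100 (mod 109)
100^2 ≡ 81 (mod 109)
100^3 ≡ 34 (mod 109)
100^4 ≡ 21 (mod 109)
100^6 ≡ 66 (mod 109)
100^9 ≡ 64 (mod 109)
100^12 ≡ 105 (mod 109)
100^18 ≡ 63 (mod 109)
100^27 ≡ 108 (mod 109)
100^36 ≡ 45 (mod 109)
100^54 ≡ 1 (mod 109) ✓
So ord_109(100) = 54, hence |⟨100⟩| = 54.
[(Z/109Z)^× : ⟨100⟩] = 108/54 = 2.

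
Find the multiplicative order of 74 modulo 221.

48

Since 74 ∈ (Z/221Z)^×, its order divides φ(221) = φ(13·17) = (13−1)·(17−1) = 12·16 = 192 = 2^6 · 3.
Divisors of 192: 1, 2, 3, 4, 6, 8, 12, 16, 24, 32, 48, 64, 96, 192.
Check 74^d mod 221 for each divisor in increasing order:
74^1 ≡ 74 (mod 221)
74^2 ≡ 172 (mod 221)
74^3 ≡ 131 (mod 221)
74^4 ≡ 191 (mod 221)
74^6 ≡ 144 (mod 221)
74^8 ≡ 16 (mod 221)
74^12 ≡ 183 (mod 221)
74^16 ≡ 35 (mod 221)
74^24 ≡ 118 (mod 221)
74^32 ≡ 120 (mod 221)
74^48 ≡ 1 (mod 221) ✓
Therefore the multiplicative order of 74 modulo 221 is 48.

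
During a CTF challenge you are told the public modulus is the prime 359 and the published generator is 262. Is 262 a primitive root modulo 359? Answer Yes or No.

φ(359) = 359 − 1 = 358 = 2 · 179.
It suffices to check that the order of 262 is not a proper divisor of 358: compute 262^(358/q) for q ∈ {2, 179}.
262^179 ≡ 1 (mod 359)  [q = 2: ≡ 1 ✗]
262^2 ≡ 75 (mod 359)  [q = 179: ≢ 1 ✓]
The check at q = 2 fails, so 262 generates a proper subgroup.

No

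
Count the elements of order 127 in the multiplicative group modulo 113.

φ(113) = 113 − 1 = 112 = 2^4 · 7.
Since (Z/113Z)^× is cyclic of order 112, the number of elements of order d is φ(d) when d | 112 and 0 otherwise.
Here 112 is not a multiple of 127, so there are no elements of order 127.

0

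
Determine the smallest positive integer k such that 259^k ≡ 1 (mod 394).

By Lagrange's theorem, ord_394(259) divides φ(394) = φ(2)·φ(197) = 1·196 = 196 = 2^2 · 7^2.
Divisors of 196: 1, 2, 4, 7, 14, 28, 49, 98, 196.
Check 259^d mod 394 for each divisor in increasing order:
259^1 ≡ 259 (mod 394)
259^2 ≡ 101 (mod 394)
259^4 ≡ 351 (mod 394)
259^7 ≡ 33 (mod 394)
259^14 ≡ 301 (mod 394)
259^28 ≡ 375 (mod 394)
259^49 ≡ 393 (mod 394)
259^98 ≡ 1 (mod 394) ✓
The smallest such exponent is 98, so the order of 259 is 98.

98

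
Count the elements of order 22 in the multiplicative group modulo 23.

φ(23) = 23 − 1 = 22 = 2 · 11.
Since (Z/23Z)^× is cyclic of order 22, the number of elements of order d is φ(d) when d | 22 and 0 otherwise.
22 = 2 · 11 divides 22, and φ(22) = 10.

10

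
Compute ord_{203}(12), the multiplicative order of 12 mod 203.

ord(12) | φ(203) = φ(7·29) = (7−1)·(29−1) = 6·28 = 168 = 2^3 · 3 · 7.
Divisors of 168: 1, 2, 3, 4, 6, 7, 8, 12, 14, 21, 24, 28, 42, 56, 84, 168.
Evaluate successive powers at the divisors of 168:
12^1 ≡ 12
12^2 ≡ 144
12^3 ≡ 104
12^4 ≡ 30
12^6 ≡ 57
12^7 ≡ 75
12^8 ≡ 88
12^12 ≡ 1
Hence ord(12) = 12.

12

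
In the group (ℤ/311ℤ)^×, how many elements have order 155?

φ(311) = 311 − 1 = 310 = 2 · 5 · 31.
(Z/311Z)^× is cyclic (|G| = 310); a cyclic group of order m has exactly φ(d) elements of each order d | m, and none otherwise.
155 = 5 · 31 divides 310, and φ(155) = 120.

120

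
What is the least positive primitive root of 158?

3

φ(158) = φ(2)·φ(79) = 1·78 = 78 = 2 · 3 · 13.
Test candidates g = 2, 3, … against the prime factors q ∈ {2, 3, 13} of φ(158): g is a generator iff g^(78/q) ≢ 1 for every such q.
g = 2: gcd(2, 158) = 2 > 1, not a unit — skip.
g = 3: 3^39 ≡ 157; 3^26 ≡ 23; 3^6 ≡ 97 — none is 1, so 3 is a primitive root.
The smallest primitive root modulo 158 is 3.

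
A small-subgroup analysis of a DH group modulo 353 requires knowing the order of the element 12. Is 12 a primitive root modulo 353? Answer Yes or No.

φ(353) = 353 − 1 = 352 = 2^5 · 11.
An element g generates (Z/353Z)^× iff g^(352/q) ≢ 1 (mod 353) for each prime q ∈ {2, 11}.
12^176 ≡ 352 (mod 353)  [q = 2: ≢ 1 ✓]
12^32 ≡ 58 (mod 353)  [q = 11: ≢ 1 ✓]
Every test exponent gives a nontrivial residue, hence 12 generates the full group.

Yes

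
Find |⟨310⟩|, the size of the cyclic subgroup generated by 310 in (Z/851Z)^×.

132

ord(310) | φ(851) = φ(23·37) = (23−1)·(37−1) = 22·36 = 792 = 2^3 · 3^2 · 11.
Divisors of 792: 1, 2, 3, 4, 6, 8, 9, 11, 12, 18, 22, 24, 33, 36, 44, 66, 72, 88, 99, 132, 198, 264, 396, 792.
Compute 310^d (mod 851) for the divisors d until we hit 1:
310^1 ≡ 310 (mod 851)
310^2 ≡ 788 (mod 851)
310^3 ≡ 43 (mod 851)
310^4 ≡ 565 (mod 851)
310^6 ≡ 147 (mod 851)
310^8 ≡ 100 (mod 851)
310^9 ≡ 364 (mod 851)
310^11 ≡ 45 (mod 851)
310^12 ≡ 334 (mod 851)
310^18 ≡ 591 (mod 851)
310^22 ≡ 323 (mod 851)
310^24 ≡ 75 (mod 851)
310^33 ≡ 68 (mod 851)
310^36 ≡ 371 (mod 851)
310^44 ≡ 507 (mod 851)
310^66 ≡ 369 (mod 851)
310^72 ≡ 630 (mod 851)
310^88 ≡ 47 (mod 851)
310^99 ≡ 413 (mod 851)
310^132 ≡ 1 (mod 851) ✓
The smallest such exponent is 132, so the order of 310 is 132.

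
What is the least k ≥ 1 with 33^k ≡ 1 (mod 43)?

The order of 33 must divide φ(43) = 43 − 1 = 42 = 2 · 3 · 7.
Divisors of 42: 1, 2, 3, 6, 7, 14, 21, 42.
Test each divisor d:
33^1 ≡ 33 (mod 43)
33^2 ≡ 14 (mod 43)
33^3 ≡ 32 (mod 43)
33^6 ≡ 35 (mod 43)
33^7 ≡ 37 (mod 43)
33^14 ≡ 36 (mod 43)
33^21 ≡ 42 (mod 43)
33^42 ≡ 1 (mod 43) ✓
Therefore the multiplicative order of 33 modulo 43 is 42.

42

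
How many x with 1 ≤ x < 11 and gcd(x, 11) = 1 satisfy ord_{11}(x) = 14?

0

φ(11) = 11 − 1 = 10 = 2 · 5.
In a cyclic group of order 10, there are φ(d) elements of order d for each divisor d of 10, and zero for non-divisors.
14 does not divide 10, so no element of (Z/11Z)^× has order 14.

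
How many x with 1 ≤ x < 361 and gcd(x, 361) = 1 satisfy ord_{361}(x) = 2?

φ(361) = φ(19^2) = 19·(19−1) = 342 = 2 · 3^2 · 19.
In a cyclic group of order 342, there are φ(d) elements of order d for each divisor d of 342, and zero for non-divisors.
2 | 342, and φ(2) = 2 − 1 = 1.

1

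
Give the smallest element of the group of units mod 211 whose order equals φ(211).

φ(211) = 211 − 1 = 210 = 2 · 3 · 5 · 7.
g is a primitive root iff g^(210/q) ≢ 1 (mod 211) for each prime q ∈ {2, 3, 5, 7}.
g = 2: 2^105 ≡ 210; 2^70 ≡ 196; 2^42 ≡ 107; 2^30 ≡ 171 — none is 1, so 2 is a primitive root.
Hence the least primitive root of 211 is 2.

2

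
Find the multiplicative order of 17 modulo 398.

Since 17 ∈ (Z/398Z)^×, its order divides φ(398) = φ(2)·φ(199) = 1·198 = 198 = 2 · 3^2 · 11.
Divisors of 198: 1, 2, 3, 6, 9, 11, 18, 22, 33, 66, 99, 198.
Compute 17^d (mod 398) for the divisors d until we hit 1:
17^1 ≡ 17 (mod 398)
17^2 ≡ 289 (mod 398)
17^3 ≡ 137 (mod 398)
17^6 ≡ 63 (mod 398)
17^9 ≡ 273 (mod 398)
17^11 ≡ 93 (mod 398)
17^18 ≡ 103 (mod 398)
17^22 ≡ 291 (mod 398)
17^33 ≡ 397 (mod 398)
17^66 ≡ 1 (mod 398) ✓
Hence ord(17) = 66.

66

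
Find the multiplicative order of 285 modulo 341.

By Lagrange's theorem, ord_341(285) divides φ(341) = φ(11·31) = (11−1)·(31−1) = 10·30 = 300 = 2^2 · 3 · 5^2.
Divisors of 300: 1, 2, 3, 4, 5, 6, 10, 12, 15, 20, 25, 30, 50, 60, 75, 100, 150, 300.
Check 285^d mod 341 for each divisor in increasing order:
285^1 ≡ 285
285^2 ≡ 67
285^3 ≡ 340
285^4 ≡ 56
285^5 ≡ 274
285^6 ≡ 1
So ord_341(285) = 6.

6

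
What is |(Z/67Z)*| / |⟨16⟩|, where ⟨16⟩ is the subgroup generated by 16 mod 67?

2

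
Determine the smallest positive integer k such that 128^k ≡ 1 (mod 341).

10

ord(128) | φ(341) = φ(11·31) = (11−1)·(31−1) = 10·30 = 300 = 2^2 · 3 · 5^2.
Divisors of 300: 1, 2, 3, 4, 5, 6, 10, 12, 15, 20, 25, 30, 50, 60, 75, 100, 150, 300.
Compute 128^d (mod 341) for the divisors d until we hit 1:
128^1 ≡ 128 (mod 341)
128^2 ≡ 16 (mod 341)
128^3 ≡ 2 (mod 341)
128^4 ≡ 256 (mod 341)
128^5 ≡ 32 (mod 341)
128^6 ≡ 4 (mod 341)
128^10 ≡ 1 (mod 341) ✓
So ord_341(128) = 10.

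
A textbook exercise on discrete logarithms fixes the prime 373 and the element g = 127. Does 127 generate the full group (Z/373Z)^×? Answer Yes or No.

Yes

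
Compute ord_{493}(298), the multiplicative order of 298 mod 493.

56

The order of 298 must divide φ(493) = φ(17·29) = (17−1)·(29−1) = 16·28 = 448 = 2^6 · 7.
Divisors of 448: 1, 2, 4, 7, 8, 14, 16, 28, 32, 56, 64, 112, 224, 448.
Evaluate successive powers at the divisors of 448:
298^1 ≡ 298
298^2 ≡ 64
298^4 ≡ 152
298^7 ≡ 104
298^8 ≡ 426
298^14 ≡ 463
298^16 ≡ 52
298^28 ≡ 407
298^32 ≡ 239
298^56 ≡ 1
So ord_493(298) = 56.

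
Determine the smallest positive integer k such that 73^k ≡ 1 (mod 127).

Since 73 ∈ (Z/127Z)^×, its order divides φ(127) = 127 − 1 = 126 = 2 · 3^2 · 7.
Divisors of 126: 1, 2, 3, 6, 7, 9, 14, 18, 21, 42, 63, 126.
Evaluate successive powers at the divisors of 126:
73^1 ≡ 73 (mod 127)
73^2 ≡ 122 (mod 127)
73^3 ≡ 16 (mod 127)
73^6 ≡ 2 (mod 127)
73^7 ≡ 19 (mod 127)
73^9 ≡ 32 (mod 127)
73^14 ≡ 107 (mod 127)
73^18 ≡ 8 (mod 127)
73^21 ≡ 1 (mod 127) ✓
Therefore the multiplicative order of 73 modulo 127 is 21.

21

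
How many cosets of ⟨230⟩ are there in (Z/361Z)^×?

ord(230) | φ(361) = φ(19^2) = 19·(19−1) = 342 = 2 · 3^2 · 19.
Divisors of 342: 1, 2, 3, 6, 9, 18, 19, 38, 57, 114, 171, 342.
Test each divisor d:
230^1 ≡ 230
230^2 ≡ 194
230^3 ≡ 217
230^6 ≡ 159
230^9 ≡ 208
230^18 ≡ 305
230^19 ≡ 116
230^38 ≡ 99
230^57 ≡ 293
230^114 ≡ 292
230^171 ≡ 360
230^342 ≡ 1
So ord_361(230) = 342, hence |⟨230⟩| = 342.
[(Z/361Z)^× : ⟨230⟩] = 342/342 = 1.

1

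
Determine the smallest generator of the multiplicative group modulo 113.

3

φ(113) = 113 − 1 = 112 = 2^4 · 7.
Test candidates g = 2, 3, … against the prime factors q ∈ {2, 7} of φ(113): g is a generator iff g^(112/q) ≢ 1 for every such q.
g = 2: 2^56 ≡ 1 — hits 1, so not a primitive root.
g = 3: 3^56 ≡ 112; 3^16 ≡ 49 — none is 1, so 3 is a primitive root.
So 3 is the smallest generator of (Z/113Z)^×.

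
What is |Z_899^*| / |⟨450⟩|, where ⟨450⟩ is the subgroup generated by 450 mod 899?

6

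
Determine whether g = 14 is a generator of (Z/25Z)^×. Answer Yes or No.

φ(25) = φ(5^2) = 5·(5−1) = 20 = 2^2 · 5.
It suffices to check that the order of 14 is not a proper divisor of 20: compute 14^(20/q) for q ∈ {2, 5}.
14^10 ≡ 1 (mod 25)  [q = 2: ≡ 1 ✗]
14^4 ≡ 16 (mod 25)  [q = 5: ≢ 1 ✓]
The check at q = 2 fails, so 14 generates a proper subgroup.

No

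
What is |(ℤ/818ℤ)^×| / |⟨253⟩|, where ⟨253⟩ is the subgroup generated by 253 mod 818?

The order of 253 must divide φ(818) = φ(2)·φ(409) = 1·408 = 408 = 2^3 · 3 · 17.
Divisors of 408: 1, 2, 3, 4, 6, 8, 12, 17, 24, 34, 51, 68, 102, 136, 204, 408.
Evaluate successive powers at the divisors of 408:
253^1 ≡ 253 (mod 818)
253^2 ≡ 205 (mod 818)
253^3 ≡ 331 (mod 818)
253^4 ≡ 307 (mod 818)
253^6 ≡ 767 (mod 818)
253^8 ≡ 179 (mod 818)
253^12 ≡ 147 (mod 818)
253^17 ≡ 811 (mod 818)
253^24 ≡ 341 (mod 818)
253^34 ≡ 49 (mod 818)
253^51 ≡ 475 (mod 818)
253^68 ≡ 765 (mod 818)
253^102 ≡ 675 (mod 818)
253^136 ≡ 355 (mod 818)
253^204 ≡ 817 (mod 818)
253^408 ≡ 1 (mod 818) ✓
So ord_818(253) = 408, hence |⟨253⟩| = 408.
Index = |(Z/818Z)^×| / |⟨253⟩| = 408 / 408 = 1.

1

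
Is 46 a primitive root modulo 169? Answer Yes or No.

Yes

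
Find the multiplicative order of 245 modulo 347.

Since 245 ∈ (Z/347Z)^×, its order divides φ(347) = 347 − 1 = 346 = 2 · 173.
Divisors of 346: 1, 2, 173, 346.
Test each divisor d:
245^1 ≡ 245
245^2 ≡ 341
245^173 ≡ 346
245^346 ≡ 1
Therefore the multiplicative order of 245 modulo 347 is 346.

346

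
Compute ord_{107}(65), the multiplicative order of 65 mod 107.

106

The order of 65 must divide φ(107) = 107 − 1 = 106 = 2 · 53.
Divisors of 106: 1, 2, 53, 106.
Check 65^d mod 107 for each divisor in increasing order:
65^1 ≡ 65 (mod 107)
65^2 ≡ 52 (mod 107)
65^53 ≡ 106 (mod 107)
65^106 ≡ 1 (mod 107) ✓
The smallest such exponent is 106, so the order of 65 is 106.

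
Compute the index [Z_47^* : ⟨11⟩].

1

The order of 11 must divide φ(47) = 47 − 1 = 46 = 2 · 23.
Divisors of 46: 1, 2, 23, 46.
Compute 11^d (mod 47) for the divisors d until we hit 1:
11^1 ≡ 11 (mod 47)
11^2 ≡ 27 (mod 47)
11^23 ≡ 46 (mod 47)
11^46 ≡ 1 (mod 47) ✓
The order of 11 is 46, so the subgroup it generates has 46 elements.
The index is φ(47) / ord(11) = 46 / 46 = 1.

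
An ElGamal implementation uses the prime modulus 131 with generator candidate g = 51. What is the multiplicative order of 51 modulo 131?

26

By Lagrange's theorem, ord_131(51) divides φ(131) = 131 − 1 = 130 = 2 · 5 · 13.
Divisors of 130: 1, 2, 5, 10, 13, 26, 65, 130.
Test each divisor d:
51^1 ≡ 51 (mod 131)
51^2 ≡ 112 (mod 131)
51^5 ≡ 71 (mod 131)
51^10 ≡ 63 (mod 131)
51^13 ≡ 130 (mod 131)
51^26 ≡ 1 (mod 131) ✓
The smallest such exponent is 26, so the order of 51 is 26.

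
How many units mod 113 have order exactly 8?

φ(113) = 113 − 1 = 112 = 2^4 · 7.
In a cyclic group of order 112, there are φ(d) elements of order d for each divisor d of 112, and zero for non-divisors.
8 = 2^3 divides 112, and φ(8) = 4.

4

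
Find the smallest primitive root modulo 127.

3

φ(127) = 127 − 1 = 126 = 2 · 3^2 · 7.
Test candidates g = 2, 3, … against the prime factors q ∈ {2, 3, 7} of φ(127): g is a generator iff g^(126/q) ≢ 1 for every such q.
g = 2: 2^63 ≡ 1 — hits 1, so not a primitive root.
g = 3: 3^63 ≡ 126; 3^42 ≡ 107; 3^18 ≡ 4 — none is 1, so 3 is a primitive root.
The smallest primitive root modulo 127 is 3.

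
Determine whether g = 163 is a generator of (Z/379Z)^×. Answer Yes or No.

No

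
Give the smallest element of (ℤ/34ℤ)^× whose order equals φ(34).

φ(34) = φ(2)·φ(17) = 1·16 = 16 = 2^4.
Test candidates g = 2, 3, … against the prime factors q ∈ {2} of φ(34): g is a generator iff g^(16/q) ≢ 1 for every such q.
g = 2: gcd(2, 34) = 2 > 1, not a unit — skip.
g = 3: 3^8 ≡ 33 — none is 1, so 3 is a primitive root.
The smallest primitive root modulo 34 is 3.

3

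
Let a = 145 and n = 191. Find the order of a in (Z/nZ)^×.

By Lagrange's theorem, ord_191(145) divides φ(191) = 191 − 1 = 190 = 2 · 5 · 19.
Divisors of 190: 1, 2, 5, 10, 19, 38, 95, 190.
Evaluate successive powers at the divisors of 190:
145^1 ≡ 145
145^2 ≡ 15
145^5 ≡ 155
145^10 ≡ 150
145^19 ≡ 142
145^38 ≡ 109
145^95 ≡ 190
145^190 ≡ 1
So ord_191(145) = 190.

190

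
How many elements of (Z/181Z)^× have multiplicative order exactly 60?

φ(181) = 181 − 1 = 180 = 2^2 · 3^2 · 5.
(Z/181Z)^× is cyclic (|G| = 180); a cyclic group of order m has exactly φ(d) elements of each order d | m, and none otherwise.
60 = 2^2 · 3 · 5 divides 180, and φ(60) = 16.

16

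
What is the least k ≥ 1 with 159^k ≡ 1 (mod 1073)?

84

By Lagrange's theorem, ord_1073(159) divides φ(1073) = φ(29·37) = (29−1)·(37−1) = 28·36 = 1008 = 2^4 · 3^2 · 7.
Divisors of 1008: 1, 2, 3, 4, 6, 7, 8, 9, 12, 14, 16, 18, 21, 24, 28, 36, 42, 48, 56, 63, 72, 84, 112, 126, 144, 168, 252, 336, 504, 1008.
Test each divisor d:
159^1 ≡ 159 (mod 1073)
159^2 ≡ 602 (mod 1073)
159^3 ≡ 221 (mod 1073)
159^4 ≡ 803 (mod 1073)
159^6 ≡ 556 (mod 1073)
159^7 ≡ 418 (mod 1073)
159^8 ≡ 1009 (mod 1073)
159^9 ≡ 554 (mod 1073)
159^12 ≡ 112 (mod 1073)
159^14 ≡ 898 (mod 1073)
159^16 ≡ 877 (mod 1073)
159^18 ≡ 38 (mod 1073)
159^21 ≡ 887 (mod 1073)
159^24 ≡ 741 (mod 1073)
159^28 ≡ 581 (mod 1073)
159^36 ≡ 371 (mod 1073)
159^42 ≡ 260 (mod 1073)
159^48 ≡ 778 (mod 1073)
159^56 ≡ 639 (mod 1073)
159^63 ≡ 998 (mod 1073)
159^72 ≡ 297 (mod 1073)
159^84 ≡ 1 (mod 1073) ✓
Hence ord(159) = 84.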